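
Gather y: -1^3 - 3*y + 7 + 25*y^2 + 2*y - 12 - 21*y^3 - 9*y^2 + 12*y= -21*y^3 + 16*y^2 + 11*y - 6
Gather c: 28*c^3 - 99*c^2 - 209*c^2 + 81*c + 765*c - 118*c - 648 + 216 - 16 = 28*c^3 - 308*c^2 + 728*c - 448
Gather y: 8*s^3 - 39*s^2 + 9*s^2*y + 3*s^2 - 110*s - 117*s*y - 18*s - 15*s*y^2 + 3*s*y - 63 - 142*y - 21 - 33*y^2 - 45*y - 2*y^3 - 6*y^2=8*s^3 - 36*s^2 - 128*s - 2*y^3 + y^2*(-15*s - 39) + y*(9*s^2 - 114*s - 187) - 84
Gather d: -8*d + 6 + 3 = 9 - 8*d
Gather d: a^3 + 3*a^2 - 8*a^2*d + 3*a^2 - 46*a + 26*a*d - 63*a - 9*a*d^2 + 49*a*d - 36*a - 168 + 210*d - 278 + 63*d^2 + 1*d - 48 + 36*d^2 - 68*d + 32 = a^3 + 6*a^2 - 145*a + d^2*(99 - 9*a) + d*(-8*a^2 + 75*a + 143) - 462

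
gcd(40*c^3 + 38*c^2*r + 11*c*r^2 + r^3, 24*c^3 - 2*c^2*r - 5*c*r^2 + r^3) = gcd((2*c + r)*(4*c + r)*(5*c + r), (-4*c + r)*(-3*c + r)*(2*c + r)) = 2*c + r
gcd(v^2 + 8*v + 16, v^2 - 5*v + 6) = 1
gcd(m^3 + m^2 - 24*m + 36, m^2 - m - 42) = m + 6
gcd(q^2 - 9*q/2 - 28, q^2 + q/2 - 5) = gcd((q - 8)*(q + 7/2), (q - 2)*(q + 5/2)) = 1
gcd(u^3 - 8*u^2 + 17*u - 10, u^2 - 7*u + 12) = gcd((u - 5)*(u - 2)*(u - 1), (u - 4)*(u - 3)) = 1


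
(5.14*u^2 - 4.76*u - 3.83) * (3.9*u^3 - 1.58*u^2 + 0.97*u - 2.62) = 20.046*u^5 - 26.6852*u^4 - 2.4304*u^3 - 12.0326*u^2 + 8.7561*u + 10.0346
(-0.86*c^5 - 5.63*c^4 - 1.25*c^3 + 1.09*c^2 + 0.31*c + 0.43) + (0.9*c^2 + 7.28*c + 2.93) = -0.86*c^5 - 5.63*c^4 - 1.25*c^3 + 1.99*c^2 + 7.59*c + 3.36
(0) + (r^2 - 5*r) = r^2 - 5*r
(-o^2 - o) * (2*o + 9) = -2*o^3 - 11*o^2 - 9*o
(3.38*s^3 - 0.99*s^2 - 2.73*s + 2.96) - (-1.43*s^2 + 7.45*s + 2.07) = 3.38*s^3 + 0.44*s^2 - 10.18*s + 0.89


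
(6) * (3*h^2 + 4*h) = 18*h^2 + 24*h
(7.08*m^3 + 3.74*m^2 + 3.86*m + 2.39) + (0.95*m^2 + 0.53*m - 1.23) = 7.08*m^3 + 4.69*m^2 + 4.39*m + 1.16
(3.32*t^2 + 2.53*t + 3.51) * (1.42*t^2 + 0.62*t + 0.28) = 4.7144*t^4 + 5.651*t^3 + 7.4824*t^2 + 2.8846*t + 0.9828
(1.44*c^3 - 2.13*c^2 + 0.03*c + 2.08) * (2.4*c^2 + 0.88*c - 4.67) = 3.456*c^5 - 3.8448*c^4 - 8.5272*c^3 + 14.9655*c^2 + 1.6903*c - 9.7136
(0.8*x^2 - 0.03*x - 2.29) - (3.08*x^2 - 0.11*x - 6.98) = -2.28*x^2 + 0.08*x + 4.69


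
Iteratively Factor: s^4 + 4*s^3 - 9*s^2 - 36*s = (s - 3)*(s^3 + 7*s^2 + 12*s) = (s - 3)*(s + 4)*(s^2 + 3*s) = s*(s - 3)*(s + 4)*(s + 3)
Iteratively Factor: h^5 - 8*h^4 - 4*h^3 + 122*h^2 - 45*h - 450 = (h - 5)*(h^4 - 3*h^3 - 19*h^2 + 27*h + 90) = (h - 5)^2*(h^3 + 2*h^2 - 9*h - 18) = (h - 5)^2*(h + 3)*(h^2 - h - 6) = (h - 5)^2*(h + 2)*(h + 3)*(h - 3)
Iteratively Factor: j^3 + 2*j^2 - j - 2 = (j - 1)*(j^2 + 3*j + 2) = (j - 1)*(j + 2)*(j + 1)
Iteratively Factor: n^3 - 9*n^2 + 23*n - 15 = (n - 5)*(n^2 - 4*n + 3) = (n - 5)*(n - 1)*(n - 3)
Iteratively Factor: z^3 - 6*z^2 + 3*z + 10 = (z + 1)*(z^2 - 7*z + 10) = (z - 2)*(z + 1)*(z - 5)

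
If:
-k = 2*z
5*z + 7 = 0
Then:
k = 14/5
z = -7/5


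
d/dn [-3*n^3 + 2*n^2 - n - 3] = -9*n^2 + 4*n - 1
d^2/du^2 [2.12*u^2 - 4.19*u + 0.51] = 4.24000000000000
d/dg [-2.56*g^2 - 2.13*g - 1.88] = -5.12*g - 2.13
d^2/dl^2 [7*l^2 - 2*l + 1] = 14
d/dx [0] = 0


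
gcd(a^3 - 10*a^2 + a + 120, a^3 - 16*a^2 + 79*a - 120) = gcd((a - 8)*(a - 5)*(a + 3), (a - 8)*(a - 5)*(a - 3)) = a^2 - 13*a + 40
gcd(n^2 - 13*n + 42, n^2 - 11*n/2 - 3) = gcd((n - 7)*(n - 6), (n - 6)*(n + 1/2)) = n - 6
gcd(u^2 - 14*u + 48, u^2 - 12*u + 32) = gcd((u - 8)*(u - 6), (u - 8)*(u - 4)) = u - 8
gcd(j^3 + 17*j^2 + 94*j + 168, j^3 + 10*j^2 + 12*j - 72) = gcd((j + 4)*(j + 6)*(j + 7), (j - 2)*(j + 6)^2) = j + 6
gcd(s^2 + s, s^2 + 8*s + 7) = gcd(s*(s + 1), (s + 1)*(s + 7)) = s + 1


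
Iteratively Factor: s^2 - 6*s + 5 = (s - 1)*(s - 5)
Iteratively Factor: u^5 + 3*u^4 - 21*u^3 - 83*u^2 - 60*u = (u + 1)*(u^4 + 2*u^3 - 23*u^2 - 60*u) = (u - 5)*(u + 1)*(u^3 + 7*u^2 + 12*u) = u*(u - 5)*(u + 1)*(u^2 + 7*u + 12) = u*(u - 5)*(u + 1)*(u + 4)*(u + 3)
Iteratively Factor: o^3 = (o)*(o^2) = o^2*(o)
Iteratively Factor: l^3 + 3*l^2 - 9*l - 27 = (l + 3)*(l^2 - 9) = (l + 3)^2*(l - 3)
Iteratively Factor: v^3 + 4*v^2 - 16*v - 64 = (v + 4)*(v^2 - 16) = (v + 4)^2*(v - 4)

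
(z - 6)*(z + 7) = z^2 + z - 42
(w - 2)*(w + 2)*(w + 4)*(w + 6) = w^4 + 10*w^3 + 20*w^2 - 40*w - 96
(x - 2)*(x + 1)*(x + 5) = x^3 + 4*x^2 - 7*x - 10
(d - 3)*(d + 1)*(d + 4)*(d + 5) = d^4 + 7*d^3 - d^2 - 67*d - 60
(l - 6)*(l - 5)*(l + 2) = l^3 - 9*l^2 + 8*l + 60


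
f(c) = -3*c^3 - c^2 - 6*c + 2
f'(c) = -9*c^2 - 2*c - 6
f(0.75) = -4.33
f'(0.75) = -12.56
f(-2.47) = 55.93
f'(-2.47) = -55.97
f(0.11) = 1.32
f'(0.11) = -6.33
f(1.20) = -11.82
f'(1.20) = -21.36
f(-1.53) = 19.58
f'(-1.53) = -24.01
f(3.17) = -122.63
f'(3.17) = -102.78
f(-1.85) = 28.67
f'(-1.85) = -33.10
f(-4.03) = 206.29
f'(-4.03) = -144.11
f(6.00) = -718.00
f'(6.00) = -342.00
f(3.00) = -106.00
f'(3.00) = -93.00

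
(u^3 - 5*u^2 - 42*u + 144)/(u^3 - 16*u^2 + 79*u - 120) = (u + 6)/(u - 5)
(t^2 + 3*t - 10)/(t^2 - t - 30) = (t - 2)/(t - 6)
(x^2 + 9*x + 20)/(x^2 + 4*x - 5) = (x + 4)/(x - 1)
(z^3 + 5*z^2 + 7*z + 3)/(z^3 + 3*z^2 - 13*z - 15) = (z^2 + 4*z + 3)/(z^2 + 2*z - 15)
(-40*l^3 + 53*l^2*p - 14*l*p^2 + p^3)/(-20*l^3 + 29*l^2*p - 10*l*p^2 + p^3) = (-8*l + p)/(-4*l + p)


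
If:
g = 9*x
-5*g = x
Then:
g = 0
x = 0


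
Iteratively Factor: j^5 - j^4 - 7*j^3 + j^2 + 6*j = (j + 2)*(j^4 - 3*j^3 - j^2 + 3*j) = (j - 3)*(j + 2)*(j^3 - j) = (j - 3)*(j + 1)*(j + 2)*(j^2 - j) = (j - 3)*(j - 1)*(j + 1)*(j + 2)*(j)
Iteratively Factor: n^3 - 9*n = (n + 3)*(n^2 - 3*n) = (n - 3)*(n + 3)*(n)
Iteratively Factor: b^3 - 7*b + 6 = (b - 1)*(b^2 + b - 6) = (b - 2)*(b - 1)*(b + 3)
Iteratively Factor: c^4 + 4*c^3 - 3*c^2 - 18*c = (c + 3)*(c^3 + c^2 - 6*c) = (c - 2)*(c + 3)*(c^2 + 3*c) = (c - 2)*(c + 3)^2*(c)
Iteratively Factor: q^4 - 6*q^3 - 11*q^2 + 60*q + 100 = (q - 5)*(q^3 - q^2 - 16*q - 20) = (q - 5)*(q + 2)*(q^2 - 3*q - 10) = (q - 5)^2*(q + 2)*(q + 2)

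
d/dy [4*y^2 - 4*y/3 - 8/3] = 8*y - 4/3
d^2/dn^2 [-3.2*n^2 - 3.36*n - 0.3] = -6.40000000000000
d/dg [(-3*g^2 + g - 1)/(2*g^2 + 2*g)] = (-2*g^2 + g + 1/2)/(g^2*(g^2 + 2*g + 1))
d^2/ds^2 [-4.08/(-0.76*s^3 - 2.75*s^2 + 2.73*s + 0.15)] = (-(18.6048*s + 22.44)*(0.76*s^3 + 2.75*s^2 - 2.73*s - 0.15) + 4.08*(2.28*s^2 + 5.5*s - 2.73)*(4.56*s^2 + 11.0*s - 5.46))/(0.76*s^3 + 2.75*s^2 - 2.73*s - 0.15)^3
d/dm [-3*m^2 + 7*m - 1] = 7 - 6*m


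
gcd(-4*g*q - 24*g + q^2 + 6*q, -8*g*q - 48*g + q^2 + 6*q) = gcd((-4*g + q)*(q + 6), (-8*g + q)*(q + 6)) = q + 6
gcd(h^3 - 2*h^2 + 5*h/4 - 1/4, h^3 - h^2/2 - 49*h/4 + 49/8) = h - 1/2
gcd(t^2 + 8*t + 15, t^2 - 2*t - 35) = t + 5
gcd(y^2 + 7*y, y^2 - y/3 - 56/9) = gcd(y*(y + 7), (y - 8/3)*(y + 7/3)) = 1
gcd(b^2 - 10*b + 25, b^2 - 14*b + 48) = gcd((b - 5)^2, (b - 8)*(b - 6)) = 1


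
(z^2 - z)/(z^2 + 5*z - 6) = z/(z + 6)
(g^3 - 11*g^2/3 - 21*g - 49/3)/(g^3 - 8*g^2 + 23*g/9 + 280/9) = 3*(3*g^2 + 10*g + 7)/(9*g^2 - 9*g - 40)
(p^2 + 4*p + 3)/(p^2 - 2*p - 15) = (p + 1)/(p - 5)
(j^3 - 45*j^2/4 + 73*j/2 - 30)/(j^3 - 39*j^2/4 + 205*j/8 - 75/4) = 2*(j - 4)/(2*j - 5)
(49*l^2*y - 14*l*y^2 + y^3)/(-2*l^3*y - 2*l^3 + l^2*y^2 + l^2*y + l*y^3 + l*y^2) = y*(49*l^2 - 14*l*y + y^2)/(l*(-2*l^2*y - 2*l^2 + l*y^2 + l*y + y^3 + y^2))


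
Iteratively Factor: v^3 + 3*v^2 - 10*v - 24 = (v - 3)*(v^2 + 6*v + 8) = (v - 3)*(v + 4)*(v + 2)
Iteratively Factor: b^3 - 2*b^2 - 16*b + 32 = (b - 4)*(b^2 + 2*b - 8) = (b - 4)*(b + 4)*(b - 2)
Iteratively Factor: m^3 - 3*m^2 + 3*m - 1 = (m - 1)*(m^2 - 2*m + 1) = (m - 1)^2*(m - 1)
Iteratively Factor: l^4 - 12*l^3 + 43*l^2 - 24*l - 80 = (l + 1)*(l^3 - 13*l^2 + 56*l - 80) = (l - 4)*(l + 1)*(l^2 - 9*l + 20) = (l - 4)^2*(l + 1)*(l - 5)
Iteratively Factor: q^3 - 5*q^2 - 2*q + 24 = (q + 2)*(q^2 - 7*q + 12) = (q - 4)*(q + 2)*(q - 3)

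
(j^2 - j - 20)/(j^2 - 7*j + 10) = (j + 4)/(j - 2)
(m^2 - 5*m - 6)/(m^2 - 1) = (m - 6)/(m - 1)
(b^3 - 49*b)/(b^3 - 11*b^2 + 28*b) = (b + 7)/(b - 4)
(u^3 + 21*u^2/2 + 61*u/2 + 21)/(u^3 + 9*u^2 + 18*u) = (2*u^2 + 9*u + 7)/(2*u*(u + 3))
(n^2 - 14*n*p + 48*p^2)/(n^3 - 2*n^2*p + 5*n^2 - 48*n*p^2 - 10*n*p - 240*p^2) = (n - 6*p)/(n^2 + 6*n*p + 5*n + 30*p)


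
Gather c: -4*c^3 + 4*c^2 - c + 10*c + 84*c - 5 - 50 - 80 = -4*c^3 + 4*c^2 + 93*c - 135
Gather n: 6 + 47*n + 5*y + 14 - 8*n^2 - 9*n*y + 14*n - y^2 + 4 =-8*n^2 + n*(61 - 9*y) - y^2 + 5*y + 24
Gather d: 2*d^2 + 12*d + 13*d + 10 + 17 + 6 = 2*d^2 + 25*d + 33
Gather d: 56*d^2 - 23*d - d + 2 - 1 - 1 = 56*d^2 - 24*d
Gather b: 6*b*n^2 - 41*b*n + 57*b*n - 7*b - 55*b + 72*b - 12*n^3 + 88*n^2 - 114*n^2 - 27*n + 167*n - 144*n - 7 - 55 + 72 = b*(6*n^2 + 16*n + 10) - 12*n^3 - 26*n^2 - 4*n + 10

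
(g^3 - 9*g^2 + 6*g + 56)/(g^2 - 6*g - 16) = (g^2 - 11*g + 28)/(g - 8)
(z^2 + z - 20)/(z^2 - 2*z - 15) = (-z^2 - z + 20)/(-z^2 + 2*z + 15)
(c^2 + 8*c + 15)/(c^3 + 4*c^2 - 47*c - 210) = (c + 3)/(c^2 - c - 42)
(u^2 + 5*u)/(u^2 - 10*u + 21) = u*(u + 5)/(u^2 - 10*u + 21)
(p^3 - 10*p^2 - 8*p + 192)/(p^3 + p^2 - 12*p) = (p^2 - 14*p + 48)/(p*(p - 3))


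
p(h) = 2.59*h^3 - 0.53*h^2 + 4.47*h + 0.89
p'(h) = 7.77*h^2 - 1.06*h + 4.47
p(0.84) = 5.81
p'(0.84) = 9.06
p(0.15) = 1.56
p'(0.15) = 4.49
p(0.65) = 4.28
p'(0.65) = 7.06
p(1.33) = 11.99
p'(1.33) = 16.80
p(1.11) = 8.74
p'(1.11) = 12.87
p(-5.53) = -478.04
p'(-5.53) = 247.95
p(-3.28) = -110.87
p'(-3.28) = 91.54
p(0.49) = 3.26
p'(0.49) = 5.82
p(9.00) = 1886.30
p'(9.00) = 624.30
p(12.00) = 4453.73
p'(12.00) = 1110.63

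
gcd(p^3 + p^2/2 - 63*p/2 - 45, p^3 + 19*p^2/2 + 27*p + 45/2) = p^2 + 13*p/2 + 15/2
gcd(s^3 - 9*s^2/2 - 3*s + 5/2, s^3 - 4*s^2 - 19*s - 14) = s + 1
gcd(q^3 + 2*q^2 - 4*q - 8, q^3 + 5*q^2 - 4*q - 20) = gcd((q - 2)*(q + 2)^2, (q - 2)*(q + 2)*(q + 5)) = q^2 - 4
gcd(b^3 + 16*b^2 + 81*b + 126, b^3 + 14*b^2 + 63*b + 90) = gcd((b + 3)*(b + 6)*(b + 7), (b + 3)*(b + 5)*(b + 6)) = b^2 + 9*b + 18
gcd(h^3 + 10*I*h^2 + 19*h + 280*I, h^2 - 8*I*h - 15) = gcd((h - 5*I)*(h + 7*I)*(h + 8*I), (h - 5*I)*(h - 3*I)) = h - 5*I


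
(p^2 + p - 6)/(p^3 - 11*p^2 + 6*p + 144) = (p - 2)/(p^2 - 14*p + 48)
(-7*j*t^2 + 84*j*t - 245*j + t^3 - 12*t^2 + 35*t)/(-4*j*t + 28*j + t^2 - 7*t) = (-7*j*t + 35*j + t^2 - 5*t)/(-4*j + t)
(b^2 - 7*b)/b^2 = (b - 7)/b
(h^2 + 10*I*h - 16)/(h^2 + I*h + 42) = (h^2 + 10*I*h - 16)/(h^2 + I*h + 42)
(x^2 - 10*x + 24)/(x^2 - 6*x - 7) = (-x^2 + 10*x - 24)/(-x^2 + 6*x + 7)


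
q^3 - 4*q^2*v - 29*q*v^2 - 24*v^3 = (q - 8*v)*(q + v)*(q + 3*v)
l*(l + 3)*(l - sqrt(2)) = l^3 - sqrt(2)*l^2 + 3*l^2 - 3*sqrt(2)*l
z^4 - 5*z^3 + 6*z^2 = z^2*(z - 3)*(z - 2)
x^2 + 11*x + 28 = (x + 4)*(x + 7)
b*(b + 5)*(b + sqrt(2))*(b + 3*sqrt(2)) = b^4 + 5*b^3 + 4*sqrt(2)*b^3 + 6*b^2 + 20*sqrt(2)*b^2 + 30*b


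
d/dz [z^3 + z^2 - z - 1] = 3*z^2 + 2*z - 1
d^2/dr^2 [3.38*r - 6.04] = 0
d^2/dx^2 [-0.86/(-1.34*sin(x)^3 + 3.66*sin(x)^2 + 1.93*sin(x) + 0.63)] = (-0.566940257848307*sin(x)^6 + 1.72056496162919*sin(x)^5 - 0.0459960998530304*sin(x)^4 + 1.07464225060769*sin(x)^2 - 1.04137699484391*sin(x) + 0.0177168830577596*sin(3*x)^2 + 0.712315525430665*sin(3*x) - 0.048390889545821*sin(5*x) + 0.0497849632380717)/(0.366120218579235*sin(x)^3 - 1.0*sin(x)^2 - 0.527322404371585*sin(x) - 0.172131147540984)^3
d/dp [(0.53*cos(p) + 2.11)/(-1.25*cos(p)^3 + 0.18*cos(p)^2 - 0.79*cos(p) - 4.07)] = (-1.325*cos(p)^3 - 7.8171*cos(p)^2 + 0.7596*cos(p) + 0.4902)*sin(p)/(1.5625*cos(p)^6 - 0.45*cos(p)^5 + 2.0074*cos(p)^4 + 9.8906*cos(p)^3 - 0.8411*cos(p)^2 + 6.4306*cos(p) + 16.5649)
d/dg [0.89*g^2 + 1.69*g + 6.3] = 1.78*g + 1.69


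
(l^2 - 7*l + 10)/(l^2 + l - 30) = (l - 2)/(l + 6)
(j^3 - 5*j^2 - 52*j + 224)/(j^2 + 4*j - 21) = (j^2 - 12*j + 32)/(j - 3)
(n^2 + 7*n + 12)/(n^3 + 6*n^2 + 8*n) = (n + 3)/(n*(n + 2))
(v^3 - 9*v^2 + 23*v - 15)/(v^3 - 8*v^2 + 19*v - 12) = (v - 5)/(v - 4)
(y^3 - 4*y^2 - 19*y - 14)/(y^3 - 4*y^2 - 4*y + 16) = (y^2 - 6*y - 7)/(y^2 - 6*y + 8)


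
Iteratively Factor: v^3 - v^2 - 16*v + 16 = (v - 4)*(v^2 + 3*v - 4) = (v - 4)*(v - 1)*(v + 4)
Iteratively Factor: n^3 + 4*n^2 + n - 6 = (n + 3)*(n^2 + n - 2) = (n - 1)*(n + 3)*(n + 2)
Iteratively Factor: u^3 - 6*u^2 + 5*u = (u)*(u^2 - 6*u + 5) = u*(u - 5)*(u - 1)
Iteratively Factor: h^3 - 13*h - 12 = (h - 4)*(h^2 + 4*h + 3) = (h - 4)*(h + 3)*(h + 1)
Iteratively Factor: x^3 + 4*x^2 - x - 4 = (x + 4)*(x^2 - 1) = (x - 1)*(x + 4)*(x + 1)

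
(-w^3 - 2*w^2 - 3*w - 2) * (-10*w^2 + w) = 10*w^5 + 19*w^4 + 28*w^3 + 17*w^2 - 2*w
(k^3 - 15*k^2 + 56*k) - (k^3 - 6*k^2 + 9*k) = -9*k^2 + 47*k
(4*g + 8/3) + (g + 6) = 5*g + 26/3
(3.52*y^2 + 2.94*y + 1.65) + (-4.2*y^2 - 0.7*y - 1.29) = -0.68*y^2 + 2.24*y + 0.36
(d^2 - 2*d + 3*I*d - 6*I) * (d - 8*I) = d^3 - 2*d^2 - 5*I*d^2 + 24*d + 10*I*d - 48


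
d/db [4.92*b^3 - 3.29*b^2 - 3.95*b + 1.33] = 14.76*b^2 - 6.58*b - 3.95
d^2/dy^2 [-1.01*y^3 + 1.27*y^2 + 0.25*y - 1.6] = 2.54 - 6.06*y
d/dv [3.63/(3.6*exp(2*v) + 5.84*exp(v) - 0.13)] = (-26.136*exp(v) - 21.1992)*exp(v)/(3.6*exp(2*v) + 5.84*exp(v) - 0.13)^2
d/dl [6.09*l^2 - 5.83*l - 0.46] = 12.18*l - 5.83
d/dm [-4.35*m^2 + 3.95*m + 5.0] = 3.95 - 8.7*m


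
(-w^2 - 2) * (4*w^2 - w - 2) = -4*w^4 + w^3 - 6*w^2 + 2*w + 4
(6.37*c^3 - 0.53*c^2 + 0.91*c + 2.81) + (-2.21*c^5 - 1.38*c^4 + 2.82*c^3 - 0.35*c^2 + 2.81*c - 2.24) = -2.21*c^5 - 1.38*c^4 + 9.19*c^3 - 0.88*c^2 + 3.72*c + 0.57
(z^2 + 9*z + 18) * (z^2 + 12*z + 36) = z^4 + 21*z^3 + 162*z^2 + 540*z + 648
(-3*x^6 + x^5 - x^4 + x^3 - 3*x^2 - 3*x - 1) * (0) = 0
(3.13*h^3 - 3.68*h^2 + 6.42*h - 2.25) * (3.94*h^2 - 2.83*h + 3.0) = 12.3322*h^5 - 23.3571*h^4 + 45.0992*h^3 - 38.0736*h^2 + 25.6275*h - 6.75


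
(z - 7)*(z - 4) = z^2 - 11*z + 28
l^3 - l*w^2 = l*(l - w)*(l + w)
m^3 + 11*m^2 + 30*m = m*(m + 5)*(m + 6)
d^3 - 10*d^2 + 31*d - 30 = (d - 5)*(d - 3)*(d - 2)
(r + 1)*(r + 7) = r^2 + 8*r + 7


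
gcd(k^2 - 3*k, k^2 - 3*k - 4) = 1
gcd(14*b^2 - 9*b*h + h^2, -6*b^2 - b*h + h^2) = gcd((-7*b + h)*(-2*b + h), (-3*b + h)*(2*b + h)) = 1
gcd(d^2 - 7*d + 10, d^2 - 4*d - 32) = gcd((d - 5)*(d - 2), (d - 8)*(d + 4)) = 1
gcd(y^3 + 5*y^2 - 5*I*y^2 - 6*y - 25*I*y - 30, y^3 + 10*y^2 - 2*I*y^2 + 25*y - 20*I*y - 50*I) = y^2 + y*(5 - 2*I) - 10*I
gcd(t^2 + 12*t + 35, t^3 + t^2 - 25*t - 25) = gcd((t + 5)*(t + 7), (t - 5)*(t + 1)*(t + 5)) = t + 5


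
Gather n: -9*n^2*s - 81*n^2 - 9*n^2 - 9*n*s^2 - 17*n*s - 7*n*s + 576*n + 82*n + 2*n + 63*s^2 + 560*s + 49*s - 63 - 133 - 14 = n^2*(-9*s - 90) + n*(-9*s^2 - 24*s + 660) + 63*s^2 + 609*s - 210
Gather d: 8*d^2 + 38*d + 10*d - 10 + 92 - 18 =8*d^2 + 48*d + 64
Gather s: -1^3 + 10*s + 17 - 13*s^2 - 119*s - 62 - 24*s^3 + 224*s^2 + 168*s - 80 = -24*s^3 + 211*s^2 + 59*s - 126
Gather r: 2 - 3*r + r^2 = r^2 - 3*r + 2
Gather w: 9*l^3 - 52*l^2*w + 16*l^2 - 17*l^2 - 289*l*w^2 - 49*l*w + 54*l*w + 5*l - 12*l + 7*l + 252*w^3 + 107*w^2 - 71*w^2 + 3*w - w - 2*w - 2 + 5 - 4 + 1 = 9*l^3 - l^2 + 252*w^3 + w^2*(36 - 289*l) + w*(-52*l^2 + 5*l)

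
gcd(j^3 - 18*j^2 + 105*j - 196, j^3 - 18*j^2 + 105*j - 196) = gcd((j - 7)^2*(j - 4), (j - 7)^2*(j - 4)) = j^3 - 18*j^2 + 105*j - 196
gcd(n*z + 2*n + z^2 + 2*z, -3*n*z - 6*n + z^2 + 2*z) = z + 2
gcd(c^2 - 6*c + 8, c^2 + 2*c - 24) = c - 4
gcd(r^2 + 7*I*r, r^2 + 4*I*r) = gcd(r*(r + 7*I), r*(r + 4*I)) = r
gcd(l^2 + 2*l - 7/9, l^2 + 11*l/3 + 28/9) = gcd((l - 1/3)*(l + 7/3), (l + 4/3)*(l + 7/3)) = l + 7/3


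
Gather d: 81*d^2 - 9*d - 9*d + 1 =81*d^2 - 18*d + 1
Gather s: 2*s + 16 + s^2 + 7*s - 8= s^2 + 9*s + 8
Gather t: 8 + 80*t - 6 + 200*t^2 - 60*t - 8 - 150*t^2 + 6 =50*t^2 + 20*t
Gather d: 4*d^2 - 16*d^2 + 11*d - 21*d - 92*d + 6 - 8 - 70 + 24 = -12*d^2 - 102*d - 48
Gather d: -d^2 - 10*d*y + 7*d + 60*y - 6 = -d^2 + d*(7 - 10*y) + 60*y - 6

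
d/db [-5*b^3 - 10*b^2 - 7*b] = -15*b^2 - 20*b - 7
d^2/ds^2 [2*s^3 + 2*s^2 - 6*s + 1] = 12*s + 4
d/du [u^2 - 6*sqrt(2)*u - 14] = 2*u - 6*sqrt(2)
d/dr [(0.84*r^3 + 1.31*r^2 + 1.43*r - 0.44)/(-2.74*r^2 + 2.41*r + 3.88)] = (-2.3016*r^4 + 4.0488*r^3 + 16.8529*r^2 + 7.7544*r + 6.6088)/(7.5076*r^4 - 13.2068*r^3 - 15.4543*r^2 + 18.7016*r + 15.0544)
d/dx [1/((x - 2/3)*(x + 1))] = 3*(-6*x - 1)/(9*x^4 + 6*x^3 - 11*x^2 - 4*x + 4)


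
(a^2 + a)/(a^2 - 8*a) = (a + 1)/(a - 8)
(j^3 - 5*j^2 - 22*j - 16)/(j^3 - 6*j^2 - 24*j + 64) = (j^2 + 3*j + 2)/(j^2 + 2*j - 8)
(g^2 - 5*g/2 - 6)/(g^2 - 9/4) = 2*(g - 4)/(2*g - 3)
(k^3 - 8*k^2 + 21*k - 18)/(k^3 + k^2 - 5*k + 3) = (k^3 - 8*k^2 + 21*k - 18)/(k^3 + k^2 - 5*k + 3)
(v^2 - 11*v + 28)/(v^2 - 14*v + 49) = (v - 4)/(v - 7)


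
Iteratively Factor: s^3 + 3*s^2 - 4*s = (s + 4)*(s^2 - s) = (s - 1)*(s + 4)*(s)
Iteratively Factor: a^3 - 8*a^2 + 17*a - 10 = (a - 2)*(a^2 - 6*a + 5) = (a - 5)*(a - 2)*(a - 1)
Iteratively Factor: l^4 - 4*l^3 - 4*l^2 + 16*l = (l - 4)*(l^3 - 4*l) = l*(l - 4)*(l^2 - 4) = l*(l - 4)*(l + 2)*(l - 2)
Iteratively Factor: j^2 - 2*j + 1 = (j - 1)*(j - 1)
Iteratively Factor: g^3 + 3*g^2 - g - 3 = (g - 1)*(g^2 + 4*g + 3) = (g - 1)*(g + 1)*(g + 3)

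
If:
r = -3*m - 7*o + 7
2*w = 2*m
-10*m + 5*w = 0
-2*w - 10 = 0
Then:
No Solution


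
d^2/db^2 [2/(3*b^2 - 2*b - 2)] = 4*(9*b^2 - 6*b - 4*(3*b - 1)^2 - 6)/(-3*b^2 + 2*b + 2)^3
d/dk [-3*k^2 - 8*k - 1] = -6*k - 8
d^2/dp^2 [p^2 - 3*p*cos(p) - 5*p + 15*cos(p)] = 3*p*cos(p) + 6*sin(p) - 15*cos(p) + 2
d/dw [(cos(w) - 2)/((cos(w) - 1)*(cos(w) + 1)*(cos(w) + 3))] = (-21*cos(w) - 3*cos(2*w) + cos(3*w) + 7)/(2*(cos(w) + 3)^2*sin(w)^3)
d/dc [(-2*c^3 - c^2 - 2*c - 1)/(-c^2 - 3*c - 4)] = (2*c^4 + 12*c^3 + 25*c^2 + 6*c + 5)/(c^4 + 6*c^3 + 17*c^2 + 24*c + 16)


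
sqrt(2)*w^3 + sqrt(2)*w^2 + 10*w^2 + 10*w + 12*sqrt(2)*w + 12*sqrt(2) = (w + 2*sqrt(2))*(w + 3*sqrt(2))*(sqrt(2)*w + sqrt(2))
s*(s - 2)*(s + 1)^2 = s^4 - 3*s^2 - 2*s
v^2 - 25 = (v - 5)*(v + 5)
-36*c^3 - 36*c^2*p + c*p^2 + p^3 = (-6*c + p)*(c + p)*(6*c + p)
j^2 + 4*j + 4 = (j + 2)^2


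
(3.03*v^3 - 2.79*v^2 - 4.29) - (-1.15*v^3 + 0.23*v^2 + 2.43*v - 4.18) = 4.18*v^3 - 3.02*v^2 - 2.43*v - 0.11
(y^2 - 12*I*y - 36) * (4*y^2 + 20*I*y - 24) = 4*y^4 - 28*I*y^3 + 72*y^2 - 432*I*y + 864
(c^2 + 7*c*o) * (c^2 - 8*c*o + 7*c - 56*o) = c^4 - c^3*o + 7*c^3 - 56*c^2*o^2 - 7*c^2*o - 392*c*o^2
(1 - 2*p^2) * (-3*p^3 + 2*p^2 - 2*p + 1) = 6*p^5 - 4*p^4 + p^3 - 2*p + 1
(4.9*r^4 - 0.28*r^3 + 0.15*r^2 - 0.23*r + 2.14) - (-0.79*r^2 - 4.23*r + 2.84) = 4.9*r^4 - 0.28*r^3 + 0.94*r^2 + 4.0*r - 0.7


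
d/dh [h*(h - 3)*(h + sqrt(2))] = h*(h - 3) + h*(h + sqrt(2)) + (h - 3)*(h + sqrt(2))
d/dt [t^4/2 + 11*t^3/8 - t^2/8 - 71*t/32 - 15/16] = 2*t^3 + 33*t^2/8 - t/4 - 71/32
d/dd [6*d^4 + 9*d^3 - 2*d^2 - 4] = d*(24*d^2 + 27*d - 4)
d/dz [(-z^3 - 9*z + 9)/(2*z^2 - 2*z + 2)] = z*(-z^3 + 2*z^2 + 6*z - 18)/(2*(z^4 - 2*z^3 + 3*z^2 - 2*z + 1))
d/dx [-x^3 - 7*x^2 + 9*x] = -3*x^2 - 14*x + 9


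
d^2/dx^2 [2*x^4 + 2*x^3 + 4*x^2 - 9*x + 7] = 24*x^2 + 12*x + 8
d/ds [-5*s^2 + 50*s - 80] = 50 - 10*s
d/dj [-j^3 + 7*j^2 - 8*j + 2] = -3*j^2 + 14*j - 8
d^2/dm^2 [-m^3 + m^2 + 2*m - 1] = 2 - 6*m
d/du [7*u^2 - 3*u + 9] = 14*u - 3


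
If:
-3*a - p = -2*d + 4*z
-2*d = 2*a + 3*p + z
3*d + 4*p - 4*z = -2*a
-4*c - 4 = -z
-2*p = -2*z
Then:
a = 0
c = -1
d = 0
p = 0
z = 0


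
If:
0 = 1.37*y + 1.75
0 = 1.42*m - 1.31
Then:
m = 0.92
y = -1.28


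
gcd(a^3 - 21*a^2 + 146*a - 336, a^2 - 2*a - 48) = a - 8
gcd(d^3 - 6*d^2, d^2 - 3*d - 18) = d - 6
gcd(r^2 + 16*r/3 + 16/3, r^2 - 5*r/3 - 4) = r + 4/3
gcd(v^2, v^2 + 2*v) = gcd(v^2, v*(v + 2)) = v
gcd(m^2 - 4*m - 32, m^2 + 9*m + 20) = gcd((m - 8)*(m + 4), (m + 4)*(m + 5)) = m + 4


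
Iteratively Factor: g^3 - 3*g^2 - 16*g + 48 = (g - 4)*(g^2 + g - 12) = (g - 4)*(g + 4)*(g - 3)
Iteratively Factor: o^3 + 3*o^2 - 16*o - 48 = (o - 4)*(o^2 + 7*o + 12) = (o - 4)*(o + 3)*(o + 4)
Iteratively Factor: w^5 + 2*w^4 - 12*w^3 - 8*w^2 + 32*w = (w)*(w^4 + 2*w^3 - 12*w^2 - 8*w + 32) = w*(w - 2)*(w^3 + 4*w^2 - 4*w - 16) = w*(w - 2)^2*(w^2 + 6*w + 8) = w*(w - 2)^2*(w + 2)*(w + 4)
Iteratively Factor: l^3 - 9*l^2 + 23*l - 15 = (l - 3)*(l^2 - 6*l + 5) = (l - 5)*(l - 3)*(l - 1)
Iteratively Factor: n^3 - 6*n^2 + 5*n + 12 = (n + 1)*(n^2 - 7*n + 12) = (n - 4)*(n + 1)*(n - 3)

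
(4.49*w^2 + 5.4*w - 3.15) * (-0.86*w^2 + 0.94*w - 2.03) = -3.8614*w^4 - 0.4234*w^3 - 1.3297*w^2 - 13.923*w + 6.3945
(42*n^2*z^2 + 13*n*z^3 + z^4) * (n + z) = 42*n^3*z^2 + 55*n^2*z^3 + 14*n*z^4 + z^5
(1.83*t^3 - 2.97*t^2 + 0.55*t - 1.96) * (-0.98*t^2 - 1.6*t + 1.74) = -1.7934*t^5 - 0.0174000000000003*t^4 + 7.3972*t^3 - 4.127*t^2 + 4.093*t - 3.4104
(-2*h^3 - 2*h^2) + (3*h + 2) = -2*h^3 - 2*h^2 + 3*h + 2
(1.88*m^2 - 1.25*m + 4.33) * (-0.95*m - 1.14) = -1.786*m^3 - 0.9557*m^2 - 2.6885*m - 4.9362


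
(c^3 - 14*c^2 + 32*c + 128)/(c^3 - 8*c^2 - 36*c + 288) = (c^2 - 6*c - 16)/(c^2 - 36)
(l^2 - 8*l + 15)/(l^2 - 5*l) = (l - 3)/l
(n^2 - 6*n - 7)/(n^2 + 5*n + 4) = (n - 7)/(n + 4)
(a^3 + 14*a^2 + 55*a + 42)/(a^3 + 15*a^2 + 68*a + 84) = (a + 1)/(a + 2)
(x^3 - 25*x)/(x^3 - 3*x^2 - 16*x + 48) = x*(x^2 - 25)/(x^3 - 3*x^2 - 16*x + 48)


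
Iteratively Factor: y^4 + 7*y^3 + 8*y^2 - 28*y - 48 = (y + 2)*(y^3 + 5*y^2 - 2*y - 24) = (y + 2)*(y + 3)*(y^2 + 2*y - 8) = (y + 2)*(y + 3)*(y + 4)*(y - 2)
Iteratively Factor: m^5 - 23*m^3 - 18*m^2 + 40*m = (m - 1)*(m^4 + m^3 - 22*m^2 - 40*m) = (m - 1)*(m + 2)*(m^3 - m^2 - 20*m) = m*(m - 1)*(m + 2)*(m^2 - m - 20) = m*(m - 1)*(m + 2)*(m + 4)*(m - 5)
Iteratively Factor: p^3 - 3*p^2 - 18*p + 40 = (p - 5)*(p^2 + 2*p - 8) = (p - 5)*(p - 2)*(p + 4)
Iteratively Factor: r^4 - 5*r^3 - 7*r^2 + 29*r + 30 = (r - 3)*(r^3 - 2*r^2 - 13*r - 10) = (r - 3)*(r + 2)*(r^2 - 4*r - 5) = (r - 3)*(r + 1)*(r + 2)*(r - 5)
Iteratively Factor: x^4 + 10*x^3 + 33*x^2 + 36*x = (x)*(x^3 + 10*x^2 + 33*x + 36) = x*(x + 4)*(x^2 + 6*x + 9) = x*(x + 3)*(x + 4)*(x + 3)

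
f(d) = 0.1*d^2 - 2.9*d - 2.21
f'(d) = 0.2*d - 2.9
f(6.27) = -16.46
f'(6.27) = -1.65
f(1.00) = -5.01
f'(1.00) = -2.70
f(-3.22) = 8.16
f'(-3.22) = -3.54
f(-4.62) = 13.32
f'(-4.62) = -3.82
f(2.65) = -9.19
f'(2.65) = -2.37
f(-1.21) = 1.45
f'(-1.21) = -3.14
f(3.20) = -10.47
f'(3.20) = -2.26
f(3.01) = -10.03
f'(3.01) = -2.30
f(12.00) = -22.61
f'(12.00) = -0.50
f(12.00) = -22.61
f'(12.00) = -0.50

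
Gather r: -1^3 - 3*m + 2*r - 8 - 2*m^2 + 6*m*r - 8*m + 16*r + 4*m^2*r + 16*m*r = -2*m^2 - 11*m + r*(4*m^2 + 22*m + 18) - 9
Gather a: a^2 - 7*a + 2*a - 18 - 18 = a^2 - 5*a - 36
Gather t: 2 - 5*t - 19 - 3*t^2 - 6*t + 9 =-3*t^2 - 11*t - 8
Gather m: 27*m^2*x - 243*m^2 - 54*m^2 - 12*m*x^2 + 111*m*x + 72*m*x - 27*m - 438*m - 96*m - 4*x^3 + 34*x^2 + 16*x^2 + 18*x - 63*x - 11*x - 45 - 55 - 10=m^2*(27*x - 297) + m*(-12*x^2 + 183*x - 561) - 4*x^3 + 50*x^2 - 56*x - 110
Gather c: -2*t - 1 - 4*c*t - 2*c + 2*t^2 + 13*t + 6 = c*(-4*t - 2) + 2*t^2 + 11*t + 5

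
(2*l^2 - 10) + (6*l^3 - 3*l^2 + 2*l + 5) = 6*l^3 - l^2 + 2*l - 5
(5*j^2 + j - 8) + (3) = 5*j^2 + j - 5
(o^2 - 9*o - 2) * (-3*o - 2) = -3*o^3 + 25*o^2 + 24*o + 4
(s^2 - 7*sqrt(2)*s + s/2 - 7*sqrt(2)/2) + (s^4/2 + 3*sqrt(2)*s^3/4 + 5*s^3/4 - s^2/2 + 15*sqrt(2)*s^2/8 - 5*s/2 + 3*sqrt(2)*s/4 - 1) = s^4/2 + 3*sqrt(2)*s^3/4 + 5*s^3/4 + s^2/2 + 15*sqrt(2)*s^2/8 - 25*sqrt(2)*s/4 - 2*s - 7*sqrt(2)/2 - 1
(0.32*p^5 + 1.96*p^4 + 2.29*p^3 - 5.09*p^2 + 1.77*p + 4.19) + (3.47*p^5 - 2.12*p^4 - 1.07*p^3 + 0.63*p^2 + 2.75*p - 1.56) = 3.79*p^5 - 0.16*p^4 + 1.22*p^3 - 4.46*p^2 + 4.52*p + 2.63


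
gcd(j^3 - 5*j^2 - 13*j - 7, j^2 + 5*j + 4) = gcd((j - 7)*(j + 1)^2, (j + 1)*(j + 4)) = j + 1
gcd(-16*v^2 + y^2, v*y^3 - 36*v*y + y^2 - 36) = 1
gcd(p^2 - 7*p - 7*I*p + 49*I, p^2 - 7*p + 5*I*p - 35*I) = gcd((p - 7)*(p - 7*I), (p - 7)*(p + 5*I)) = p - 7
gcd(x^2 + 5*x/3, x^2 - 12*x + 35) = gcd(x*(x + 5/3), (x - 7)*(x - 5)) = 1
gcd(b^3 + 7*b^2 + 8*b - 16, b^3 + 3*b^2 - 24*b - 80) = b^2 + 8*b + 16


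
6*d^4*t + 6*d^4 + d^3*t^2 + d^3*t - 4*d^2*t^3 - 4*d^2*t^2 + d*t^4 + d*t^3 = (-3*d + t)*(-2*d + t)*(d + t)*(d*t + d)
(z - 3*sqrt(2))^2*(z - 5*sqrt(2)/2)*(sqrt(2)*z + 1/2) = sqrt(2)*z^4 - 33*z^3/2 + 175*sqrt(2)*z^2/4 - 66*z - 45*sqrt(2)/2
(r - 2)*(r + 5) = r^2 + 3*r - 10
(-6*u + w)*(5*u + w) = -30*u^2 - u*w + w^2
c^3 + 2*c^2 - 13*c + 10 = (c - 2)*(c - 1)*(c + 5)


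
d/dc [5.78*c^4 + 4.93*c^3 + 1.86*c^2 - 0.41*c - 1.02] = 23.12*c^3 + 14.79*c^2 + 3.72*c - 0.41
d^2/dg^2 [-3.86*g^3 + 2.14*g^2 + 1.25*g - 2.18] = 4.28 - 23.16*g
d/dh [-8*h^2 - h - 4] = -16*h - 1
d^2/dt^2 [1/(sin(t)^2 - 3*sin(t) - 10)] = (-4*sin(t)^4 + 9*sin(t)^3 - 43*sin(t)^2 + 12*sin(t) + 38)/((sin(t) - 5)^3*(sin(t) + 2)^3)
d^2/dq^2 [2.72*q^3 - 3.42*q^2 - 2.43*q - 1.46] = 16.32*q - 6.84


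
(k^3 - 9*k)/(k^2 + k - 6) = k*(k - 3)/(k - 2)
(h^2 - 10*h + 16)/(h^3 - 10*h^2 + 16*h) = 1/h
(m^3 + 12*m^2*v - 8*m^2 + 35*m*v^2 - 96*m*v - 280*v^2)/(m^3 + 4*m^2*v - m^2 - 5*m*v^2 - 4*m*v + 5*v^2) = (-m^2 - 7*m*v + 8*m + 56*v)/(-m^2 + m*v + m - v)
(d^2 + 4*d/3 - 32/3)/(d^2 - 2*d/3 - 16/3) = (d + 4)/(d + 2)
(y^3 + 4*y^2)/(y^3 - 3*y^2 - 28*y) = y/(y - 7)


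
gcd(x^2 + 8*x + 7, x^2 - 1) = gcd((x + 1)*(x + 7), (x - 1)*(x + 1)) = x + 1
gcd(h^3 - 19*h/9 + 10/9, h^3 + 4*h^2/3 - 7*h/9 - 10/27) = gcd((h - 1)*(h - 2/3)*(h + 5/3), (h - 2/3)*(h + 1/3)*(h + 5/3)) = h^2 + h - 10/9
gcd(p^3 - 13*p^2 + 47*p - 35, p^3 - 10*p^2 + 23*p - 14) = p^2 - 8*p + 7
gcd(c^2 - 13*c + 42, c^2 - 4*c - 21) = c - 7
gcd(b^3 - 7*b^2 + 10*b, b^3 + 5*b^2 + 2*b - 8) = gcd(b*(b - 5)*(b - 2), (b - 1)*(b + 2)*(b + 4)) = 1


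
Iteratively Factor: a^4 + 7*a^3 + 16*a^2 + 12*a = (a + 3)*(a^3 + 4*a^2 + 4*a) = a*(a + 3)*(a^2 + 4*a + 4) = a*(a + 2)*(a + 3)*(a + 2)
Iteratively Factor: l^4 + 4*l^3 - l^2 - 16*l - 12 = (l + 2)*(l^3 + 2*l^2 - 5*l - 6) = (l - 2)*(l + 2)*(l^2 + 4*l + 3) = (l - 2)*(l + 2)*(l + 3)*(l + 1)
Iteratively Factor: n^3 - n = (n - 1)*(n^2 + n) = (n - 1)*(n + 1)*(n)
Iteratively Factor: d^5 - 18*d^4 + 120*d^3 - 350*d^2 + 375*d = (d)*(d^4 - 18*d^3 + 120*d^2 - 350*d + 375) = d*(d - 5)*(d^3 - 13*d^2 + 55*d - 75) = d*(d - 5)^2*(d^2 - 8*d + 15) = d*(d - 5)^2*(d - 3)*(d - 5)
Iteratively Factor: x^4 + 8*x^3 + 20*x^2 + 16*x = (x + 2)*(x^3 + 6*x^2 + 8*x) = (x + 2)*(x + 4)*(x^2 + 2*x) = (x + 2)^2*(x + 4)*(x)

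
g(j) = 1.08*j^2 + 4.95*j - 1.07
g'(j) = 2.16*j + 4.95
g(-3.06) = -6.10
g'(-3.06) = -1.66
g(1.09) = 5.61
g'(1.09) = 7.30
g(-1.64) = -6.28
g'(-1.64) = 1.41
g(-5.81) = 6.63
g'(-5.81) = -7.60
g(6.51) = 76.93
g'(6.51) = 19.01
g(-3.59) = -4.92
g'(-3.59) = -2.80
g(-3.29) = -5.67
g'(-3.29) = -2.16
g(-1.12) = -5.26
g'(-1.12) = 2.53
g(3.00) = 23.50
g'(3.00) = 11.43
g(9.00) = 130.96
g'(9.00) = 24.39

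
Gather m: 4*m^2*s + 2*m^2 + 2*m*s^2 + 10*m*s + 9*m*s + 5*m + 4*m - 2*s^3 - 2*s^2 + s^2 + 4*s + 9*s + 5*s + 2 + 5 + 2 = m^2*(4*s + 2) + m*(2*s^2 + 19*s + 9) - 2*s^3 - s^2 + 18*s + 9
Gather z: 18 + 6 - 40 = -16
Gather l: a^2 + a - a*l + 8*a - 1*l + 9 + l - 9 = a^2 - a*l + 9*a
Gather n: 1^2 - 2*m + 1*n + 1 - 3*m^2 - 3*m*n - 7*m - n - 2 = -3*m^2 - 3*m*n - 9*m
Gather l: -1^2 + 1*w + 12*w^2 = 12*w^2 + w - 1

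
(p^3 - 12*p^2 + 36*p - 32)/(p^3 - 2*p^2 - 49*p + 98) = (p^2 - 10*p + 16)/(p^2 - 49)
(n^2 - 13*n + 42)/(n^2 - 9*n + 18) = (n - 7)/(n - 3)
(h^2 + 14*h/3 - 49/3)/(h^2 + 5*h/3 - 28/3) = (h + 7)/(h + 4)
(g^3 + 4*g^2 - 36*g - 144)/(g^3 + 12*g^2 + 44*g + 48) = (g - 6)/(g + 2)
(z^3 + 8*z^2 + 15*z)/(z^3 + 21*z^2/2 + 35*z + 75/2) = 2*z/(2*z + 5)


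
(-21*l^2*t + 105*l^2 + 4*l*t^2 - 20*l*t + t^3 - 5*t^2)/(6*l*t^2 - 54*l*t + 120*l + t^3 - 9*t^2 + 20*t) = (-21*l^2 + 4*l*t + t^2)/(6*l*t - 24*l + t^2 - 4*t)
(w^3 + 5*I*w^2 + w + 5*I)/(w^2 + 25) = (w^2 + 1)/(w - 5*I)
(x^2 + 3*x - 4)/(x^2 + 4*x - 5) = (x + 4)/(x + 5)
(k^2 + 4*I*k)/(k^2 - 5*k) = (k + 4*I)/(k - 5)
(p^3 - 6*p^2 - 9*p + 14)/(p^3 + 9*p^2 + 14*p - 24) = (p^2 - 5*p - 14)/(p^2 + 10*p + 24)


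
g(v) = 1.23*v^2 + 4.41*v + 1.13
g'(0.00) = 4.41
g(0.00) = 1.13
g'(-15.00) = -32.49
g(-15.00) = 211.73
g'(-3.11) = -3.24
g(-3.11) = -0.69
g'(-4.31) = -6.19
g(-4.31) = 4.97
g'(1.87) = 9.01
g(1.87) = 13.68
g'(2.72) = 11.10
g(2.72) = 22.23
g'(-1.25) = 1.34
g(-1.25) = -2.46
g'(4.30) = 14.99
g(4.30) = 42.84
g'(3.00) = 11.79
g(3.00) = 25.43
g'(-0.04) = 4.31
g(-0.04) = 0.96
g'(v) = 2.46*v + 4.41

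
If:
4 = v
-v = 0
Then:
No Solution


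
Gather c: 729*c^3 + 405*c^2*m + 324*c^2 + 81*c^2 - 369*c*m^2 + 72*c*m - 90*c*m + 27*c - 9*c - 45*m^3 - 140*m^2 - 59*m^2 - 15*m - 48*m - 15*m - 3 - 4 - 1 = 729*c^3 + c^2*(405*m + 405) + c*(-369*m^2 - 18*m + 18) - 45*m^3 - 199*m^2 - 78*m - 8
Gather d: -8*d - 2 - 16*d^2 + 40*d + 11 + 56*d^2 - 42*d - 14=40*d^2 - 10*d - 5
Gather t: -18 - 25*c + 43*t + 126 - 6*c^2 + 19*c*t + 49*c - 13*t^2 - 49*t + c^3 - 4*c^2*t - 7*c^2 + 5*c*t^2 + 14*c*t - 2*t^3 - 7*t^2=c^3 - 13*c^2 + 24*c - 2*t^3 + t^2*(5*c - 20) + t*(-4*c^2 + 33*c - 6) + 108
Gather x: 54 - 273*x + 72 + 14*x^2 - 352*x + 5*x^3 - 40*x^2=5*x^3 - 26*x^2 - 625*x + 126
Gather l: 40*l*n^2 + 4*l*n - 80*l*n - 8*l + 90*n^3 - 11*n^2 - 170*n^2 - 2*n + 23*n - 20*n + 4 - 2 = l*(40*n^2 - 76*n - 8) + 90*n^3 - 181*n^2 + n + 2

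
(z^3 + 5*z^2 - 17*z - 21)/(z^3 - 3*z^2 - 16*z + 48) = (z^2 + 8*z + 7)/(z^2 - 16)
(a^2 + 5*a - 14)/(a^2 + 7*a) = (a - 2)/a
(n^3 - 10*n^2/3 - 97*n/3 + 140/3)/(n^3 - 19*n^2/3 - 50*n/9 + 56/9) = 3*(3*n^2 + 11*n - 20)/(9*n^2 + 6*n - 8)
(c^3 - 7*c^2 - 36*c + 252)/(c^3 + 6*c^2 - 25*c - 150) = (c^2 - 13*c + 42)/(c^2 - 25)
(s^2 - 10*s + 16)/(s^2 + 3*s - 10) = (s - 8)/(s + 5)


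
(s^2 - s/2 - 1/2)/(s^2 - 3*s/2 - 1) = (s - 1)/(s - 2)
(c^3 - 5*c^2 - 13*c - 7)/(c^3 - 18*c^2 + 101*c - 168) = (c^2 + 2*c + 1)/(c^2 - 11*c + 24)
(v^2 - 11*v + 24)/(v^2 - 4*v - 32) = (v - 3)/(v + 4)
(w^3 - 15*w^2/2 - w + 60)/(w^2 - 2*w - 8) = (w^2 - 7*w/2 - 15)/(w + 2)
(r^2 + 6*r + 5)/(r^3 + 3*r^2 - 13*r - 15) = 1/(r - 3)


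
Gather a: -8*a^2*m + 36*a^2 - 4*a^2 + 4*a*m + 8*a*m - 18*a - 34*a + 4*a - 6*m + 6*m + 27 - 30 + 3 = a^2*(32 - 8*m) + a*(12*m - 48)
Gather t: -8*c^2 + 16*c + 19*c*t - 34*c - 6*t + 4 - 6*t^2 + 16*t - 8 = -8*c^2 - 18*c - 6*t^2 + t*(19*c + 10) - 4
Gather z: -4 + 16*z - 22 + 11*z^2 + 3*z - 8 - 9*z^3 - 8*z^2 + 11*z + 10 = -9*z^3 + 3*z^2 + 30*z - 24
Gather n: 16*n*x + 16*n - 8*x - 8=n*(16*x + 16) - 8*x - 8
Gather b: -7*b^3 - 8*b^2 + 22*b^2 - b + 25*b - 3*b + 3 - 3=-7*b^3 + 14*b^2 + 21*b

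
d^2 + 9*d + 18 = (d + 3)*(d + 6)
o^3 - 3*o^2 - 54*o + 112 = (o - 8)*(o - 2)*(o + 7)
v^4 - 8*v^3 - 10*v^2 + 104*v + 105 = (v - 7)*(v - 5)*(v + 1)*(v + 3)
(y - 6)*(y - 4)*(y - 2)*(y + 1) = y^4 - 11*y^3 + 32*y^2 - 4*y - 48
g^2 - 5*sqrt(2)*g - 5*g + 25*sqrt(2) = (g - 5)*(g - 5*sqrt(2))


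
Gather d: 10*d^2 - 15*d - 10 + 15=10*d^2 - 15*d + 5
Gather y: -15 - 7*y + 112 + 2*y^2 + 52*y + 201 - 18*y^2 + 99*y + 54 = -16*y^2 + 144*y + 352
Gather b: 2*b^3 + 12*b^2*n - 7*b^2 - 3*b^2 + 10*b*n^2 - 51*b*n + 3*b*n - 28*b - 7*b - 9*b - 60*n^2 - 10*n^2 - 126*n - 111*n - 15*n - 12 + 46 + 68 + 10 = 2*b^3 + b^2*(12*n - 10) + b*(10*n^2 - 48*n - 44) - 70*n^2 - 252*n + 112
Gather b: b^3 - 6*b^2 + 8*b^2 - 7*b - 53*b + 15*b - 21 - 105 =b^3 + 2*b^2 - 45*b - 126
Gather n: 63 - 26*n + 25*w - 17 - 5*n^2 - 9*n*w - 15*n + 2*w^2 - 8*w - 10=-5*n^2 + n*(-9*w - 41) + 2*w^2 + 17*w + 36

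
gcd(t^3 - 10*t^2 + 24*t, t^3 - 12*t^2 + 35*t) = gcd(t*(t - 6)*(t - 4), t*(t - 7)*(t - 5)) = t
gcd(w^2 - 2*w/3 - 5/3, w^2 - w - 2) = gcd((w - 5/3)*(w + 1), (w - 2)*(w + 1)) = w + 1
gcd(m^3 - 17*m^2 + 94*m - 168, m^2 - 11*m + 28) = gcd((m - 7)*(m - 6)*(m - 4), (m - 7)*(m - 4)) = m^2 - 11*m + 28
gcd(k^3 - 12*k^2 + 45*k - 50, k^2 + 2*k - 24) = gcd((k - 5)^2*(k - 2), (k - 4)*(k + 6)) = 1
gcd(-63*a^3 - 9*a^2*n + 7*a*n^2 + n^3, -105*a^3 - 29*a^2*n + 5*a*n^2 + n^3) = 21*a^2 + 10*a*n + n^2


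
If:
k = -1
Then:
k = -1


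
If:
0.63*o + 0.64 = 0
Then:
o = -1.02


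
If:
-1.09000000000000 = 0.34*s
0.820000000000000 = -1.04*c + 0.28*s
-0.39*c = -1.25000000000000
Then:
No Solution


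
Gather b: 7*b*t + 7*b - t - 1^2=b*(7*t + 7) - t - 1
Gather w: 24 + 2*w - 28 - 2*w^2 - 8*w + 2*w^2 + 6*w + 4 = 0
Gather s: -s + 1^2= 1 - s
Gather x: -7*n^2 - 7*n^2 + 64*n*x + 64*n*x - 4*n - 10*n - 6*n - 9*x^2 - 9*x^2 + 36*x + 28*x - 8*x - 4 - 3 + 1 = -14*n^2 - 20*n - 18*x^2 + x*(128*n + 56) - 6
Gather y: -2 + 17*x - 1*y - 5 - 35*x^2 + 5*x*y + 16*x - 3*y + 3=-35*x^2 + 33*x + y*(5*x - 4) - 4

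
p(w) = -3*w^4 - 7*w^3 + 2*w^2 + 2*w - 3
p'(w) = -12*w^3 - 21*w^2 + 4*w + 2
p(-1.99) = 9.06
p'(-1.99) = 5.45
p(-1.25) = 3.97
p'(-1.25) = -12.38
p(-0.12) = -3.20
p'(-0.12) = 1.24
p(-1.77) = 9.10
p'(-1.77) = -4.33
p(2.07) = -107.46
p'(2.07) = -186.14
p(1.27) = -19.38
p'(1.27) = -51.37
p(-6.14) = -2583.33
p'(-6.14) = 1963.45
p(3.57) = -776.16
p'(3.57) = -797.35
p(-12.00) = -49851.00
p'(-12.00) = 17666.00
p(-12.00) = -49851.00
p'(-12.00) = 17666.00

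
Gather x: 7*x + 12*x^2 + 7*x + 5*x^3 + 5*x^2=5*x^3 + 17*x^2 + 14*x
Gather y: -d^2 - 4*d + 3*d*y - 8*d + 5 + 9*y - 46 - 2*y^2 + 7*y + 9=-d^2 - 12*d - 2*y^2 + y*(3*d + 16) - 32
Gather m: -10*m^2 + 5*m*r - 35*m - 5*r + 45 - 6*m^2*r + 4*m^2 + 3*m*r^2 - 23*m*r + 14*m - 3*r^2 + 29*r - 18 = m^2*(-6*r - 6) + m*(3*r^2 - 18*r - 21) - 3*r^2 + 24*r + 27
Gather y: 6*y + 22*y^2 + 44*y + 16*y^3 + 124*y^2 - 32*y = 16*y^3 + 146*y^2 + 18*y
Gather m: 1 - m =1 - m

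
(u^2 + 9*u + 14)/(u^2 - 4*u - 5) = (u^2 + 9*u + 14)/(u^2 - 4*u - 5)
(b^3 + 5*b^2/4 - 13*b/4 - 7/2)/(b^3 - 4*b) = (4*b^2 - 3*b - 7)/(4*b*(b - 2))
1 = 1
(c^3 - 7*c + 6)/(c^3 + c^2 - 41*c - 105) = (c^2 - 3*c + 2)/(c^2 - 2*c - 35)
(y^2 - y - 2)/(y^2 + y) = (y - 2)/y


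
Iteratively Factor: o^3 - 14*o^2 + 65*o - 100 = (o - 5)*(o^2 - 9*o + 20) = (o - 5)^2*(o - 4)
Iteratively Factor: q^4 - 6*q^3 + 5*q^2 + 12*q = (q - 4)*(q^3 - 2*q^2 - 3*q) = q*(q - 4)*(q^2 - 2*q - 3) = q*(q - 4)*(q + 1)*(q - 3)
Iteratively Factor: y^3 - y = (y - 1)*(y^2 + y) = (y - 1)*(y + 1)*(y)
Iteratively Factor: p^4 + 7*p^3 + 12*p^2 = (p + 3)*(p^3 + 4*p^2) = p*(p + 3)*(p^2 + 4*p) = p*(p + 3)*(p + 4)*(p)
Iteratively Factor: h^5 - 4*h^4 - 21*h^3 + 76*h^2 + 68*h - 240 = (h + 4)*(h^4 - 8*h^3 + 11*h^2 + 32*h - 60) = (h - 3)*(h + 4)*(h^3 - 5*h^2 - 4*h + 20) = (h - 5)*(h - 3)*(h + 4)*(h^2 - 4) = (h - 5)*(h - 3)*(h + 2)*(h + 4)*(h - 2)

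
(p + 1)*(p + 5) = p^2 + 6*p + 5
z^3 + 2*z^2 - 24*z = z*(z - 4)*(z + 6)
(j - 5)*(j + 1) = j^2 - 4*j - 5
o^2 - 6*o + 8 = (o - 4)*(o - 2)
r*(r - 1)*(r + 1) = r^3 - r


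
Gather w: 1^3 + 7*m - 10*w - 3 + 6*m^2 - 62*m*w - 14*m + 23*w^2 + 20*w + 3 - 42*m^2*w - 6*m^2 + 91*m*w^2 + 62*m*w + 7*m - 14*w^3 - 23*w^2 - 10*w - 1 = -42*m^2*w + 91*m*w^2 - 14*w^3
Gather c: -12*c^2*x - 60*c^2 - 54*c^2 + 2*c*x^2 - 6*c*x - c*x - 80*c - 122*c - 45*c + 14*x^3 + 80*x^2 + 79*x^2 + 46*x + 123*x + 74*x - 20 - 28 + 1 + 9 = c^2*(-12*x - 114) + c*(2*x^2 - 7*x - 247) + 14*x^3 + 159*x^2 + 243*x - 38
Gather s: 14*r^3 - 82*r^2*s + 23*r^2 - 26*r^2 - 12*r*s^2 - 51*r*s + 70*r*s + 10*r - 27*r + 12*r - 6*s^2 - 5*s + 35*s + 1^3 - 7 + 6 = 14*r^3 - 3*r^2 - 5*r + s^2*(-12*r - 6) + s*(-82*r^2 + 19*r + 30)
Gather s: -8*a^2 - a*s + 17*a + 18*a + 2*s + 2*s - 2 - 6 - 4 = -8*a^2 + 35*a + s*(4 - a) - 12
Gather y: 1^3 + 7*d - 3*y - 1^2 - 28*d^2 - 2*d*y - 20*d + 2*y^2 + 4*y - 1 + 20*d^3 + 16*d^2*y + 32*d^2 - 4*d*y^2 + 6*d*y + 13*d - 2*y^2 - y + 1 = 20*d^3 + 4*d^2 - 4*d*y^2 + y*(16*d^2 + 4*d)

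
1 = 1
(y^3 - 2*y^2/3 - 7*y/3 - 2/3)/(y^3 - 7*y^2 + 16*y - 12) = (3*y^2 + 4*y + 1)/(3*(y^2 - 5*y + 6))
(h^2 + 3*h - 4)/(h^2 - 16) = (h - 1)/(h - 4)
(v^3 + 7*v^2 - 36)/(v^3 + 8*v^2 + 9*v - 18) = (v - 2)/(v - 1)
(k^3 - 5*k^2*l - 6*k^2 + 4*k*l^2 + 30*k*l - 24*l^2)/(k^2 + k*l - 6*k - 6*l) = (k^2 - 5*k*l + 4*l^2)/(k + l)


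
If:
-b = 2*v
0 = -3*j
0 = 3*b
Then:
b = 0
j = 0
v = 0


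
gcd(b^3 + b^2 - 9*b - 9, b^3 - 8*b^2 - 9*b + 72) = b^2 - 9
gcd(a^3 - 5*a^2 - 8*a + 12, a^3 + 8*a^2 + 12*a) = a + 2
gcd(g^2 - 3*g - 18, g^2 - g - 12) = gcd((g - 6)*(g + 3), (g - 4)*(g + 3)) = g + 3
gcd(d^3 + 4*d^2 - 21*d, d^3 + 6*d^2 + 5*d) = d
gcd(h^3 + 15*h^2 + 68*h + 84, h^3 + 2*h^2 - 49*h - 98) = h^2 + 9*h + 14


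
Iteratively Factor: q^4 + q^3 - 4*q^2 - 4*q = (q + 1)*(q^3 - 4*q) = (q + 1)*(q + 2)*(q^2 - 2*q) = q*(q + 1)*(q + 2)*(q - 2)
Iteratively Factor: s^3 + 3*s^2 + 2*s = (s + 1)*(s^2 + 2*s) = s*(s + 1)*(s + 2)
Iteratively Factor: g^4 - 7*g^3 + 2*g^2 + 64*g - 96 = (g - 2)*(g^3 - 5*g^2 - 8*g + 48) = (g - 4)*(g - 2)*(g^2 - g - 12) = (g - 4)^2*(g - 2)*(g + 3)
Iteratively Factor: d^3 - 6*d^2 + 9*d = (d - 3)*(d^2 - 3*d) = d*(d - 3)*(d - 3)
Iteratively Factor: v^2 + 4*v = (v)*(v + 4)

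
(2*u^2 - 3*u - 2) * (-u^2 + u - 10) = -2*u^4 + 5*u^3 - 21*u^2 + 28*u + 20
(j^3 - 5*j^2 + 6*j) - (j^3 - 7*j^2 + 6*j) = 2*j^2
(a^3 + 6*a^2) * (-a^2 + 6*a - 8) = -a^5 + 28*a^3 - 48*a^2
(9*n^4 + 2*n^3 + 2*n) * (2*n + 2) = 18*n^5 + 22*n^4 + 4*n^3 + 4*n^2 + 4*n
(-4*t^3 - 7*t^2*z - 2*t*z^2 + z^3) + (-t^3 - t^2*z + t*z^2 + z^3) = -5*t^3 - 8*t^2*z - t*z^2 + 2*z^3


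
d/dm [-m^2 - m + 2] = -2*m - 1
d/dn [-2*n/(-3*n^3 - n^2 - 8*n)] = -(12*n + 2)/(3*n^2 + n + 8)^2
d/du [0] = 0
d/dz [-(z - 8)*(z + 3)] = 5 - 2*z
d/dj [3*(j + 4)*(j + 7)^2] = 9*(j + 5)*(j + 7)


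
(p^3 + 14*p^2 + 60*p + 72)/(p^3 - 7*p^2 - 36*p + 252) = (p^2 + 8*p + 12)/(p^2 - 13*p + 42)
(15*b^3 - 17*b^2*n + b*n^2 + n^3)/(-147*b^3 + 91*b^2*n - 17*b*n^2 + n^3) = (-5*b^2 + 4*b*n + n^2)/(49*b^2 - 14*b*n + n^2)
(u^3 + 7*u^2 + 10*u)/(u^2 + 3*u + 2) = u*(u + 5)/(u + 1)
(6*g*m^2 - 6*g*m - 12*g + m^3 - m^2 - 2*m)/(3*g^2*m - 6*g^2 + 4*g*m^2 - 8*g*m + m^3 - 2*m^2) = (6*g*m + 6*g + m^2 + m)/(3*g^2 + 4*g*m + m^2)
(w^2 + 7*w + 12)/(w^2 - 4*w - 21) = (w + 4)/(w - 7)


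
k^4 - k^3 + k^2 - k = k*(k - 1)*(k - I)*(k + I)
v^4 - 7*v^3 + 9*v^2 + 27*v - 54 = (v - 3)^3*(v + 2)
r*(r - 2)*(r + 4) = r^3 + 2*r^2 - 8*r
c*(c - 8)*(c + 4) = c^3 - 4*c^2 - 32*c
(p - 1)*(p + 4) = p^2 + 3*p - 4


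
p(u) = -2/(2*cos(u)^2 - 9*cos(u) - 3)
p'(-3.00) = -0.06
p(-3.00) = -0.25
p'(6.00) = -0.03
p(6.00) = 0.20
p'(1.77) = 14.75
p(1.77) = 1.75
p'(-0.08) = -0.01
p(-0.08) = 0.20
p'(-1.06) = -0.26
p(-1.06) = 0.29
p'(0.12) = 0.01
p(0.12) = 0.20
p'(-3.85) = 0.63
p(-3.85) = -0.40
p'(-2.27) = -1.35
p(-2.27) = -0.55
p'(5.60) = -0.10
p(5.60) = 0.23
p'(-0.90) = -0.17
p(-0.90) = 0.26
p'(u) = -2*(4*sin(u)*cos(u) - 9*sin(u))/(2*cos(u)^2 - 9*cos(u) - 3)^2 = 2*(9 - 4*cos(u))*sin(u)/(9*cos(u) - cos(2*u) + 2)^2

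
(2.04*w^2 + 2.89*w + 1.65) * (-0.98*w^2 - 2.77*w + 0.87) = -1.9992*w^4 - 8.483*w^3 - 7.8475*w^2 - 2.0562*w + 1.4355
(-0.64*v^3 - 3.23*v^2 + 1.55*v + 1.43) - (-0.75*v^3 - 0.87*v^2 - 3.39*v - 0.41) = 0.11*v^3 - 2.36*v^2 + 4.94*v + 1.84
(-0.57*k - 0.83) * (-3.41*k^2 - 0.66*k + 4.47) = 1.9437*k^3 + 3.2065*k^2 - 2.0001*k - 3.7101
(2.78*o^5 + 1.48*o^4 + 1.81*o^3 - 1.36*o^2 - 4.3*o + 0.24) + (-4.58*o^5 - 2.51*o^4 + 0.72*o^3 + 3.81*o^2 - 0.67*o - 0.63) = -1.8*o^5 - 1.03*o^4 + 2.53*o^3 + 2.45*o^2 - 4.97*o - 0.39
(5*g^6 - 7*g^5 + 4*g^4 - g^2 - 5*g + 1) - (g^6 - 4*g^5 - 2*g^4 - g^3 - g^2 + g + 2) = 4*g^6 - 3*g^5 + 6*g^4 + g^3 - 6*g - 1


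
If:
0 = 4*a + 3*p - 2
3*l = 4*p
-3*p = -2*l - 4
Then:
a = -17/2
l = 16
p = 12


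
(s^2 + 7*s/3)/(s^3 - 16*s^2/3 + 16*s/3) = (3*s + 7)/(3*s^2 - 16*s + 16)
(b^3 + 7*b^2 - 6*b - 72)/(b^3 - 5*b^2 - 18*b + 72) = (b + 6)/(b - 6)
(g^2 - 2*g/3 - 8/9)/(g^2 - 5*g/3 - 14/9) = (3*g - 4)/(3*g - 7)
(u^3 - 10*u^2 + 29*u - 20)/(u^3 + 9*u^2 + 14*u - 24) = (u^2 - 9*u + 20)/(u^2 + 10*u + 24)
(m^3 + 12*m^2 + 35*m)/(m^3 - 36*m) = (m^2 + 12*m + 35)/(m^2 - 36)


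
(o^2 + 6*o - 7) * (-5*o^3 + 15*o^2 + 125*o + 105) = -5*o^5 - 15*o^4 + 250*o^3 + 750*o^2 - 245*o - 735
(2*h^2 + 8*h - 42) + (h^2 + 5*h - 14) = 3*h^2 + 13*h - 56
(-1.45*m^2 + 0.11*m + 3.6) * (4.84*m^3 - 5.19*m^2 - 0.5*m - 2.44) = -7.018*m^5 + 8.0579*m^4 + 17.5781*m^3 - 15.201*m^2 - 2.0684*m - 8.784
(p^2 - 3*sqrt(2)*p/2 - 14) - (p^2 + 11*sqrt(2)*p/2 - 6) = -7*sqrt(2)*p - 8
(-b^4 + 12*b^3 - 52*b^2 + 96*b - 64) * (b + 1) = -b^5 + 11*b^4 - 40*b^3 + 44*b^2 + 32*b - 64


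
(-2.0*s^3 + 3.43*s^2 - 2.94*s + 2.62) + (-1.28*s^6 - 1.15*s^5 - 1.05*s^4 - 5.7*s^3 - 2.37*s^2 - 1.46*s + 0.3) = -1.28*s^6 - 1.15*s^5 - 1.05*s^4 - 7.7*s^3 + 1.06*s^2 - 4.4*s + 2.92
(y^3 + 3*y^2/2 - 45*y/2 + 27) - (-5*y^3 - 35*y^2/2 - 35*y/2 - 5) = 6*y^3 + 19*y^2 - 5*y + 32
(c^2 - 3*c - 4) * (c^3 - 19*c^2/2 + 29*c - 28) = c^5 - 25*c^4/2 + 107*c^3/2 - 77*c^2 - 32*c + 112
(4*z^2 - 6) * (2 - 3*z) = -12*z^3 + 8*z^2 + 18*z - 12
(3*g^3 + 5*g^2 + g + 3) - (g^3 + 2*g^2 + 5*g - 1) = 2*g^3 + 3*g^2 - 4*g + 4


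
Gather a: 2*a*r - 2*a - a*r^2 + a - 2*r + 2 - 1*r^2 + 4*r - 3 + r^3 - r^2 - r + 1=a*(-r^2 + 2*r - 1) + r^3 - 2*r^2 + r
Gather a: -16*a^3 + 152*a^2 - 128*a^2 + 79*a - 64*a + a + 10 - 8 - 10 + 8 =-16*a^3 + 24*a^2 + 16*a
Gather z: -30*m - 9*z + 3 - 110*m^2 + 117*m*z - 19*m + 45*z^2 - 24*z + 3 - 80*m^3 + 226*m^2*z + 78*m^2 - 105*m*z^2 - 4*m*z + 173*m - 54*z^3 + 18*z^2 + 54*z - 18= -80*m^3 - 32*m^2 + 124*m - 54*z^3 + z^2*(63 - 105*m) + z*(226*m^2 + 113*m + 21) - 12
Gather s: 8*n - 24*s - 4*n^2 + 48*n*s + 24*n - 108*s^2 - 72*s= -4*n^2 + 32*n - 108*s^2 + s*(48*n - 96)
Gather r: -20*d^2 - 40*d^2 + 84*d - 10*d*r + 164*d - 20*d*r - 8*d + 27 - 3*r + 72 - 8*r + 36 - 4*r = -60*d^2 + 240*d + r*(-30*d - 15) + 135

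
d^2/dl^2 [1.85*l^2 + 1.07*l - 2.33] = 3.70000000000000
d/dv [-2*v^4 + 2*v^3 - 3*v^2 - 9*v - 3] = -8*v^3 + 6*v^2 - 6*v - 9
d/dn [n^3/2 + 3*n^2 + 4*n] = 3*n^2/2 + 6*n + 4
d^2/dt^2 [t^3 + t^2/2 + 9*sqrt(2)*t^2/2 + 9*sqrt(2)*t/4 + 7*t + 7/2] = 6*t + 1 + 9*sqrt(2)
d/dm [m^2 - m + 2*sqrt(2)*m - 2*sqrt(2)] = 2*m - 1 + 2*sqrt(2)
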